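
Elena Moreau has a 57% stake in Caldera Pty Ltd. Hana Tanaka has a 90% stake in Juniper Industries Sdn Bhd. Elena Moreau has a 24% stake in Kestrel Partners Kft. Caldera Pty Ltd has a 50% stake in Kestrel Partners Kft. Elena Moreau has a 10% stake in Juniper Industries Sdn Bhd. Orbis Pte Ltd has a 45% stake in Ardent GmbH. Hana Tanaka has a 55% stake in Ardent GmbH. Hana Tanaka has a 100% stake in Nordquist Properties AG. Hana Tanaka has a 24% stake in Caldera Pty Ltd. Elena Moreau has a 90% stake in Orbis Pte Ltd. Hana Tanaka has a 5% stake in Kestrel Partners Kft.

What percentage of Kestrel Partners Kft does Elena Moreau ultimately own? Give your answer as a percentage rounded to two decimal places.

52.50%

Elena reaches Kestrel along 2 paths.
Via Caldera: 57% × 50% = 28.5%.
Direct stake: 24% = 24%.
Total: 28.5% + 24% = 52.5%.
Rounded: 52.50%.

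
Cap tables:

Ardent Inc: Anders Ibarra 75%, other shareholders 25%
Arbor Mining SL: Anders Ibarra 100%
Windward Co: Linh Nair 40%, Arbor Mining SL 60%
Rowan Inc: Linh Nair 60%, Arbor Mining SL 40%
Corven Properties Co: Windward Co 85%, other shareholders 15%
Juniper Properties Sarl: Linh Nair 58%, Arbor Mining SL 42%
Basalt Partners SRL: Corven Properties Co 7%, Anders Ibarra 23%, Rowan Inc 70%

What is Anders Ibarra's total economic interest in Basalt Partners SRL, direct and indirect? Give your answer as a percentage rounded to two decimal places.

54.57%

Anders reaches Basalt along 3 paths.
Via Arbor → Windward → Corven: 100% × 60% × 85% × 7% = 3.57%.
Direct stake: 23% = 23%.
Via Arbor → Rowan: 100% × 40% × 70% = 28%.
Total: 3.57% + 23% + 28% = 54.57%.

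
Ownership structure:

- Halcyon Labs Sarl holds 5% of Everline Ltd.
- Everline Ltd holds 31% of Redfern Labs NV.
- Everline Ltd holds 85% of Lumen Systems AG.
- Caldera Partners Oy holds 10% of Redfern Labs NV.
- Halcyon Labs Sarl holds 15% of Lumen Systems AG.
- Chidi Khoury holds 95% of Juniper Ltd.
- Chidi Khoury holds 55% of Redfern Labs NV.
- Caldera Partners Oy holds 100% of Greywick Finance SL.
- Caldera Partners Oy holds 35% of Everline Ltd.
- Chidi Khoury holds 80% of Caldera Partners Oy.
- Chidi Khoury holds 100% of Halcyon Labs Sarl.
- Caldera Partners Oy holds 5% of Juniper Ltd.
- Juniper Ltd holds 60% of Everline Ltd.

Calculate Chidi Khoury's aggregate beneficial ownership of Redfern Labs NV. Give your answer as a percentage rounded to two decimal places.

91.64%

Chidi reaches Redfern along 6 paths.
Direct stake: 55% = 55%.
Via Juniper → Everline: 95% × 60% × 31% = 17.67%.
Via Caldera → Juniper → Everline: 80% × 5% × 60% × 31% = 0.744%.
Via Halcyon → Everline: 100% × 5% × 31% = 1.55%.
Via Caldera → Everline: 80% × 35% × 31% = 8.68%.
Via Caldera: 80% × 10% = 8%.
Total: 55% + 17.67% + 0.744% + 1.55% + 8.68% + 8% = 91.644%.
Rounded: 91.64%.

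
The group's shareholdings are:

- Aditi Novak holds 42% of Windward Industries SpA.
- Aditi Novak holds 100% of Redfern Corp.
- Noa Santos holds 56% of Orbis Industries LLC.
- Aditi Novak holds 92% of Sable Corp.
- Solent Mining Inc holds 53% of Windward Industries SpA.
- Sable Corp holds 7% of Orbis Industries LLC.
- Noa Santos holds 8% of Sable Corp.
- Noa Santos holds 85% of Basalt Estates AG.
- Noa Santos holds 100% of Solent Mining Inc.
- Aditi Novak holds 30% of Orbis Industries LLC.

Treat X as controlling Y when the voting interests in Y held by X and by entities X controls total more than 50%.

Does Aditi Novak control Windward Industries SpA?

No

Aditi holds 92% of Sable, so Aditi controls Sable.
Aditi holds 100% of Redfern, so Aditi controls Redfern.
In Windward, Aditi's side holds only 42%, not > 50%.
So Aditi does not control Windward.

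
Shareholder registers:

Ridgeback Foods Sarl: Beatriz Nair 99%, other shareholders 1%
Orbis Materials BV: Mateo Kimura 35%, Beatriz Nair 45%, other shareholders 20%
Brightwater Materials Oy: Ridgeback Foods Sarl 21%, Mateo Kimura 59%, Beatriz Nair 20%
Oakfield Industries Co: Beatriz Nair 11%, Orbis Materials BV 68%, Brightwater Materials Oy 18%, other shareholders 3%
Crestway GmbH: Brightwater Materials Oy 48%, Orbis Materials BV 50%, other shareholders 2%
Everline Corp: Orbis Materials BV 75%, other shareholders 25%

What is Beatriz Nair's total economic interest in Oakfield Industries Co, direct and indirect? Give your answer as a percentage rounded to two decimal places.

Beatriz reaches Oakfield along 4 paths.
Direct stake: 11% = 11%.
Via Orbis: 45% × 68% = 30.6%.
Via Ridgeback → Brightwater: 99% × 21% × 18% = 3.7422%.
Via Brightwater: 20% × 18% = 3.6%.
Total: 11% + 30.6% + 3.7422% + 3.6% = 48.9422%.
Rounded: 48.94%.

48.94%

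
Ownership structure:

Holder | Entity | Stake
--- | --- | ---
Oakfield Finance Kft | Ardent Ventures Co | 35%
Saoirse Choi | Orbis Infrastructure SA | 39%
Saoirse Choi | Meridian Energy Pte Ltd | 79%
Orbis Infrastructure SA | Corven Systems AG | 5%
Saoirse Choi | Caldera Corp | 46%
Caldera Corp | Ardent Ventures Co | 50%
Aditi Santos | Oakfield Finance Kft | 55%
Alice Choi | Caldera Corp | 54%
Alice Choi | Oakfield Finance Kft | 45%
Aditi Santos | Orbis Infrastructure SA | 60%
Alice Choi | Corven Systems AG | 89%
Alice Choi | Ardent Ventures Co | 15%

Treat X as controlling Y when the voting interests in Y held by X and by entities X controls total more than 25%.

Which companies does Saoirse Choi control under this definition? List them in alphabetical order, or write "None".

Saoirse holds 46% of Caldera, so Saoirse controls Caldera.
Saoirse holds 39% of Orbis, so Saoirse controls Orbis.
Saoirse holds 79% of Meridian, so Saoirse controls Meridian.
Caldera holds 50% of Ardent, so Saoirse controls Ardent.
No other company's threshold is met.

Ardent Ventures Co, Caldera Corp, Meridian Energy Pte Ltd, Orbis Infrastructure SA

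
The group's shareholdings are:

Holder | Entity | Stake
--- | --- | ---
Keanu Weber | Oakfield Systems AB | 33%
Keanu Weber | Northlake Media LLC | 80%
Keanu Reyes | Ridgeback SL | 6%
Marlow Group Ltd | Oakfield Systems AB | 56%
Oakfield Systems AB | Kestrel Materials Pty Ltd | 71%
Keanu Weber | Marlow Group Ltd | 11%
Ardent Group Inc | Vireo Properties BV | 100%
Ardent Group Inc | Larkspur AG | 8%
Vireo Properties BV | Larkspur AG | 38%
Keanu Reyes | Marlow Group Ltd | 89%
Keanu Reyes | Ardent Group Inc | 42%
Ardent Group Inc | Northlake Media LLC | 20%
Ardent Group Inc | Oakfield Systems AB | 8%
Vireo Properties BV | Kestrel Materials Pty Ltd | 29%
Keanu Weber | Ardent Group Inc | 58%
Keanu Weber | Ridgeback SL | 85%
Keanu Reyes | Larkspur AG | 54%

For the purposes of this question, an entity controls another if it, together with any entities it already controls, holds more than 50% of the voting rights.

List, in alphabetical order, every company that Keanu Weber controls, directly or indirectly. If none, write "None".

Ardent Group Inc, Northlake Media LLC, Ridgeback SL, Vireo Properties BV

Keanu Weber holds 85% of Ridgeback, so Keanu Weber controls Ridgeback.
Keanu Weber holds 58% of Ardent, so Keanu Weber controls Ardent.
Ardent holds 100% of Vireo, so Keanu Weber controls Vireo.
Ardent and Keanu Weber together hold 20% + 80% = 100% of Northlake, so Keanu Weber controls Northlake.
No other company's threshold is met.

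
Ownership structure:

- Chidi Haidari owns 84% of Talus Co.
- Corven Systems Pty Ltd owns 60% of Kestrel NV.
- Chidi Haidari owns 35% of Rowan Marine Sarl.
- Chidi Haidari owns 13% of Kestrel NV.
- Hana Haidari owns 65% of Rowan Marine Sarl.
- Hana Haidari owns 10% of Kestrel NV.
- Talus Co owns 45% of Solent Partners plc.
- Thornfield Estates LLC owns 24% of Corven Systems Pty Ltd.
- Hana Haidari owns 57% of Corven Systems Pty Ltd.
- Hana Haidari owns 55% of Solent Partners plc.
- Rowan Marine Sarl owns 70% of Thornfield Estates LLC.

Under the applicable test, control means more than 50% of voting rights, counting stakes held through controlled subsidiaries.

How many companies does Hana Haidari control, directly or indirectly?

5

Hana holds 65% of Rowan, so Hana controls Rowan.
Rowan holds 70% of Thornfield, so Hana controls Thornfield.
Hana and Thornfield together hold 57% + 24% = 81% of Corven, so Hana controls Corven.
Hana and Corven together hold 10% + 60% = 70% of Kestrel, so Hana controls Kestrel.
Hana holds 55% of Solent, so Hana controls Solent.
No other company's threshold is met.
Hana controls 5 companies.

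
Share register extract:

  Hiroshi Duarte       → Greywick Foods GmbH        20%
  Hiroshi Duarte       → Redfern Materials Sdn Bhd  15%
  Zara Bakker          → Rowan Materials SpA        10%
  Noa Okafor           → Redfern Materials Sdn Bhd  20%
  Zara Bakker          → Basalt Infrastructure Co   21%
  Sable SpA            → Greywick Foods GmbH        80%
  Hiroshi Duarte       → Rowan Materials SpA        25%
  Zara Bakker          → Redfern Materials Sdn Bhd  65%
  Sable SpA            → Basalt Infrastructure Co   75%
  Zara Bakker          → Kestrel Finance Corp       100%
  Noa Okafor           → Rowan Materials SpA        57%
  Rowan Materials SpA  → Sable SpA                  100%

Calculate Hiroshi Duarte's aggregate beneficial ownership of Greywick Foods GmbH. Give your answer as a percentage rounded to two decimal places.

Hiroshi reaches Greywick along 2 paths.
Direct stake: 20% = 20%.
Via Rowan → Sable: 25% × 100% × 80% = 20%.
Total: 20% + 20% = 40%.
Rounded: 40.00%.

40.00%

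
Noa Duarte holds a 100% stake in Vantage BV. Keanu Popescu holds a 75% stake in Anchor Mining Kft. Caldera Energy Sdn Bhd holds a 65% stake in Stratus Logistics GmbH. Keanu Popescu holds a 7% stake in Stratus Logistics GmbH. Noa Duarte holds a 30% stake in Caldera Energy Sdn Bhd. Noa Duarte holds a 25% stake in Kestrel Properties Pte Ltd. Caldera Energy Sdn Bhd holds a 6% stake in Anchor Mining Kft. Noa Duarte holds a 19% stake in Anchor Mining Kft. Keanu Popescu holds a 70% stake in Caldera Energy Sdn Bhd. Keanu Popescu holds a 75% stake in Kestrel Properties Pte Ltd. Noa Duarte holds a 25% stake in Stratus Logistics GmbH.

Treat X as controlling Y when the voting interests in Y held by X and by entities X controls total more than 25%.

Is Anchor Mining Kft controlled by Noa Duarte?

No

Noa holds 30% of Caldera, so Noa controls Caldera.
Noa and Caldera together hold 25% + 65% = 90% of Stratus, so Noa controls Stratus.
Noa holds 100% of Vantage, so Noa controls Vantage.
In Anchor, Noa's side holds only 19% + 6% = 25%, not > 25%.
So Noa does not control Anchor.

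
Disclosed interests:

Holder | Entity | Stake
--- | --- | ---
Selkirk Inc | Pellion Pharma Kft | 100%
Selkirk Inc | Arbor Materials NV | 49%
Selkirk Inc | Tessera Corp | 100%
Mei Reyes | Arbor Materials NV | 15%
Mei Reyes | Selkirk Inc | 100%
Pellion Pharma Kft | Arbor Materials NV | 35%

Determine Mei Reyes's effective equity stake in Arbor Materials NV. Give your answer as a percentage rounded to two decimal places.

99.00%

Mei reaches Arbor along 3 paths.
Via Selkirk → Pellion: 100% × 100% × 35% = 35%.
Direct stake: 15% = 15%.
Via Selkirk: 100% × 49% = 49%.
Total: 35% + 15% + 49% = 99%.
Rounded: 99.00%.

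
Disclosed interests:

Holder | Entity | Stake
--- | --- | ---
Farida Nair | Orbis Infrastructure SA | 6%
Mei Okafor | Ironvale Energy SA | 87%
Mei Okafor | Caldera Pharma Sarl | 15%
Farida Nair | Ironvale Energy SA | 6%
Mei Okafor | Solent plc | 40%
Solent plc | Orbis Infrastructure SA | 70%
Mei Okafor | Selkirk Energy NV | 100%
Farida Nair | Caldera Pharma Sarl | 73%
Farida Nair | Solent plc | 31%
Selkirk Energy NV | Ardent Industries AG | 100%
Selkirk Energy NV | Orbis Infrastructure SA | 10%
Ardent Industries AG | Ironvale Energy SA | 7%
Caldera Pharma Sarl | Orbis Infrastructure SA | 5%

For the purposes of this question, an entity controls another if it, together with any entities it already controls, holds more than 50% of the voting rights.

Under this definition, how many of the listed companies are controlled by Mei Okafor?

3

Mei holds 100% of Selkirk, so Mei controls Selkirk.
Selkirk holds 100% of Ardent, so Mei controls Ardent.
Mei and Ardent together hold 87% + 7% = 94% of Ironvale, so Mei controls Ironvale.
No other company's threshold is met.
Mei controls 3 companies.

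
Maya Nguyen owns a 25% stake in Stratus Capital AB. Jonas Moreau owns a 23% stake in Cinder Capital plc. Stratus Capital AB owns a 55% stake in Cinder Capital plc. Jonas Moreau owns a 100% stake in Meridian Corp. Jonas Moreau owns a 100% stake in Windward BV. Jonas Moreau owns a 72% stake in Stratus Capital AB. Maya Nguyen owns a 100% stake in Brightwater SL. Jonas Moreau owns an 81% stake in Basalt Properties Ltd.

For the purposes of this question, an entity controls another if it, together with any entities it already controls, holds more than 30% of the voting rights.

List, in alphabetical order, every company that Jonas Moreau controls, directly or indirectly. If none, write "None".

Basalt Properties Ltd, Cinder Capital plc, Meridian Corp, Stratus Capital AB, Windward BV

Jonas holds 81% of Basalt, so Jonas controls Basalt.
Jonas holds 100% of Meridian, so Jonas controls Meridian.
Jonas holds 72% of Stratus, so Jonas controls Stratus.
Jonas holds 100% of Windward, so Jonas controls Windward.
Jonas and Stratus together hold 23% + 55% = 78% of Cinder, so Jonas controls Cinder.
No other company's threshold is met.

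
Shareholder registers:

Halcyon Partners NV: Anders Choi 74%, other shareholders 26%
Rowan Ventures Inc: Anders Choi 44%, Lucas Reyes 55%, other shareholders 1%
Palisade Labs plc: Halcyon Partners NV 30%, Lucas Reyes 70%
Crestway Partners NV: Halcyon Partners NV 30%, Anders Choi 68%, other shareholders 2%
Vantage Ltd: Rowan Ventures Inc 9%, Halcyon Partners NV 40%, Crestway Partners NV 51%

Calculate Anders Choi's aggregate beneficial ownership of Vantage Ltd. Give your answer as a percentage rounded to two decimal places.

79.56%

Anders reaches Vantage along 4 paths.
Via Rowan: 44% × 9% = 3.96%.
Via Halcyon: 74% × 40% = 29.6%.
Via Halcyon → Crestway: 74% × 30% × 51% = 11.322%.
Via Crestway: 68% × 51% = 34.68%.
Total: 3.96% + 29.6% + 11.322% + 34.68% = 79.562%.
Rounded: 79.56%.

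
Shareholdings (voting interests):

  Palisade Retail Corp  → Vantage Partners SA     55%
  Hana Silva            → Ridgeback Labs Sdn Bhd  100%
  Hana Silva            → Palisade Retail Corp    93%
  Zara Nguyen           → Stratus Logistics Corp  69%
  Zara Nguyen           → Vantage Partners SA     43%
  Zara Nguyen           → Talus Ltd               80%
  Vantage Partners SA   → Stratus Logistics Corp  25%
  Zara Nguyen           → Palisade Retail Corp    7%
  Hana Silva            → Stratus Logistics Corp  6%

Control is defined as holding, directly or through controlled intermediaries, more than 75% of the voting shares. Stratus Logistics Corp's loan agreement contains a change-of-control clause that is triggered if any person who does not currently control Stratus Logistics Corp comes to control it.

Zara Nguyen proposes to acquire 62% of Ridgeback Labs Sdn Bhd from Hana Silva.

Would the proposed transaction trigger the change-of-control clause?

The purchase adds only to Zara's holdings (Hana's stake shrinks), so Zara is the only person who could newly come to control Stratus.
Zara holds 80% of Talus, so Zara controls Talus.
In Stratus, Zara's side holds only 69%, not > 75%.
So before the transaction, Zara does not control Stratus.
After the purchase, Zara holds 62% of Ridgeback directly, and Hana's stake falls to 38%.
Zara's side now holds 62% of Ridgeback, not > 75%, so Zara still does not control Ridgeback.
After the transaction, Zara's side holds 69% of Stratus, not > 75%, so Zara still does not control Stratus.
No new person acquires control, so the clause is not triggered.

No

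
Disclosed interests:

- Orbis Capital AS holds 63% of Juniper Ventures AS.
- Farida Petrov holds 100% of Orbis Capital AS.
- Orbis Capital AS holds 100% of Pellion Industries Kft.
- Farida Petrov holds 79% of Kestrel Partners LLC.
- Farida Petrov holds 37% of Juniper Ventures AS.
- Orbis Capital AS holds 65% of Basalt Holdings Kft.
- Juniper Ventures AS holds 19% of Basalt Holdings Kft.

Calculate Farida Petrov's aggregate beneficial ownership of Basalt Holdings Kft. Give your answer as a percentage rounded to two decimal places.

84.00%

Farida reaches Basalt along 3 paths.
Via Orbis: 100% × 65% = 65%.
Via Orbis → Juniper: 100% × 63% × 19% = 11.97%.
Via Juniper: 37% × 19% = 7.03%.
Total: 65% + 11.97% + 7.03% = 84%.
Rounded: 84.00%.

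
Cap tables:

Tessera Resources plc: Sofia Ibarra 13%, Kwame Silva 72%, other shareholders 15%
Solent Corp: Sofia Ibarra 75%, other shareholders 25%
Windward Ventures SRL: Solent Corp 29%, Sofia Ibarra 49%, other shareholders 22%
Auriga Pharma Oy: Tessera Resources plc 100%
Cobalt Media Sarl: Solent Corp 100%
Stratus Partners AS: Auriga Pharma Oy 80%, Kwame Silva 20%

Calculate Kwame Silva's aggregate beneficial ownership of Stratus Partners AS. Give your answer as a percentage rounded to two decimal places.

Kwame reaches Stratus along 2 paths.
Via Tessera → Auriga: 72% × 100% × 80% = 57.6%.
Direct stake: 20% = 20%.
Total: 57.6% + 20% = 77.6%.
Rounded: 77.60%.

77.60%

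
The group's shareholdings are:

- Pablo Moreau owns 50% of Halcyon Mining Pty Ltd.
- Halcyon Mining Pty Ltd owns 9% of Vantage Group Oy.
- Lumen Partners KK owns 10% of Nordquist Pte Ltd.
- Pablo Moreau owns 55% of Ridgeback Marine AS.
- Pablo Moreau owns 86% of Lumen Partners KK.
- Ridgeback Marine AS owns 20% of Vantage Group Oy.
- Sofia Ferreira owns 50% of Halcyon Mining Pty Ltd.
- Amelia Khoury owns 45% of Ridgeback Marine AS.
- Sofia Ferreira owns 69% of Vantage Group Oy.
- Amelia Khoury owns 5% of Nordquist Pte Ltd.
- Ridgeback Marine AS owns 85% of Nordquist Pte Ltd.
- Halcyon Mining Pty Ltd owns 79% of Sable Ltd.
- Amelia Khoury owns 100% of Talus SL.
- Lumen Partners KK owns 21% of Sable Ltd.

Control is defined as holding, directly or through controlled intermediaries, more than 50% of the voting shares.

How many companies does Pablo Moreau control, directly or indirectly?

Pablo holds 55% of Ridgeback, so Pablo controls Ridgeback.
Pablo holds 86% of Lumen, so Pablo controls Lumen.
Lumen and Ridgeback together hold 10% + 85% = 95% of Nordquist, so Pablo controls Nordquist.
No other company's threshold is met.
Pablo controls 3 companies.

3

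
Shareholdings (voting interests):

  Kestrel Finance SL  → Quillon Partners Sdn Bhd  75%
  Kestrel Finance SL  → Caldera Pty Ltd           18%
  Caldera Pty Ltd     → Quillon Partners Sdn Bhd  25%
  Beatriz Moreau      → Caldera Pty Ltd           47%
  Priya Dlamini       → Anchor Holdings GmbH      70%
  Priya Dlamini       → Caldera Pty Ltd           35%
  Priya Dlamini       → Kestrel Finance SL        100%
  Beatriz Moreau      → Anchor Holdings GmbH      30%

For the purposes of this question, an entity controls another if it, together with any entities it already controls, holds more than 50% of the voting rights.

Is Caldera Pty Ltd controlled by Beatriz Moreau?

Beatriz's largest direct stake is 47% in Caldera, which does not meet the threshold, so Beatriz controls no company.
In Caldera, Beatriz's side holds only 47%, not > 50%.
So Beatriz does not control Caldera.

No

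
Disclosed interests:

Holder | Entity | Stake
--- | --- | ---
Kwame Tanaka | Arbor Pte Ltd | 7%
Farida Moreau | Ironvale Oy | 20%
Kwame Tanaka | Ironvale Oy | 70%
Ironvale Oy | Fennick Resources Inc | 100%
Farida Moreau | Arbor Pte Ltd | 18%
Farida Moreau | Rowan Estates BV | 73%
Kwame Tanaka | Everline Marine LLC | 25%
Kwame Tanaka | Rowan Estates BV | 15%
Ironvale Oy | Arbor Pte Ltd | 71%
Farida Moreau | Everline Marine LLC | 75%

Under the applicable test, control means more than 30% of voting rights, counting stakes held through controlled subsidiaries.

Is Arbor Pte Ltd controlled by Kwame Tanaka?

Yes

Kwame holds 70% of Ironvale, so Kwame controls Ironvale.
Ironvale and Kwame together hold 71% + 7% = 78% of Arbor, so Kwame controls Arbor.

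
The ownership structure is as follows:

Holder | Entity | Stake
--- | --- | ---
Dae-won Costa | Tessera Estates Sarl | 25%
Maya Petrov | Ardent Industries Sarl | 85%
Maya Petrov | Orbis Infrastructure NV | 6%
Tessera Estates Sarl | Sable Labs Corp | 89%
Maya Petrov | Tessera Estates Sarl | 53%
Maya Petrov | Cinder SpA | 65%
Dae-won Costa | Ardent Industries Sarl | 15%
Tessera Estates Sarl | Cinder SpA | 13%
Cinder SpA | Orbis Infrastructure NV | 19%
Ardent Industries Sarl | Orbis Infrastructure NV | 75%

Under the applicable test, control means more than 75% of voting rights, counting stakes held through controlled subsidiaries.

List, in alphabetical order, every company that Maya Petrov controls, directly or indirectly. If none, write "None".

Ardent Industries Sarl, Orbis Infrastructure NV

Maya holds 85% of Ardent, so Maya controls Ardent.
Maya and Ardent together hold 6% + 75% = 81% of Orbis, so Maya controls Orbis.
No other company's threshold is met.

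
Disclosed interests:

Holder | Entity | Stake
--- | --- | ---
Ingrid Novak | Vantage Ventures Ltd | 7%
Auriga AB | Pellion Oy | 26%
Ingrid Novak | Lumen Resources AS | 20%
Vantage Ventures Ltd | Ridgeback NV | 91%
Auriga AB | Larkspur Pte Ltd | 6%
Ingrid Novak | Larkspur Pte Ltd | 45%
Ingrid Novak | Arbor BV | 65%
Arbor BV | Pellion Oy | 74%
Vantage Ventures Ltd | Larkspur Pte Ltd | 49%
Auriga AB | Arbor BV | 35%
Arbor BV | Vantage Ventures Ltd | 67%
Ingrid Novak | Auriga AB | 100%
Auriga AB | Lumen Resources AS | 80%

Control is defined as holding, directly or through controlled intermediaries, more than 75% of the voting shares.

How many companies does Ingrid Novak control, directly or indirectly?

4

Ingrid holds 100% of Auriga, so Ingrid controls Auriga.
Ingrid and Auriga together hold 20% + 80% = 100% of Lumen, so Ingrid controls Lumen.
Ingrid and Auriga together hold 65% + 35% = 100% of Arbor, so Ingrid controls Arbor.
Auriga and Arbor together hold 26% + 74% = 100% of Pellion, so Ingrid controls Pellion.
No other company's threshold is met.
Ingrid controls 4 companies.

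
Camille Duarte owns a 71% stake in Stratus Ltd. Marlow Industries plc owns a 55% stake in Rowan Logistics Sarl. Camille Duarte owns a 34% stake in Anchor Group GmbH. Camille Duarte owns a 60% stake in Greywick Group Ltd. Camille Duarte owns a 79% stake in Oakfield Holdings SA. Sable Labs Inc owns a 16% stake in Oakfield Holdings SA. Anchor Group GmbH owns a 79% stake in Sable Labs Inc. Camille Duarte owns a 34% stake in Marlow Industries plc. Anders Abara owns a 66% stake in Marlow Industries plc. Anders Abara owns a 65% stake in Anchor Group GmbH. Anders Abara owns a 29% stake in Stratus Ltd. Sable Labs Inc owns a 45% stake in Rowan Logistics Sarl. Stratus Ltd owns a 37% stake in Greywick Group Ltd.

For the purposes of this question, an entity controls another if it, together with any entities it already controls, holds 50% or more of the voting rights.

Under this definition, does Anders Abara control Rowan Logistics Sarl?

Anders holds 65% of Anchor, so Anders controls Anchor.
Anchor holds 79% of Sable, so Anders controls Sable.
Anders holds 66% of Marlow, so Anders controls Marlow.
Marlow and Sable together hold 55% + 45% = 100% of Rowan, so Anders controls Rowan.

Yes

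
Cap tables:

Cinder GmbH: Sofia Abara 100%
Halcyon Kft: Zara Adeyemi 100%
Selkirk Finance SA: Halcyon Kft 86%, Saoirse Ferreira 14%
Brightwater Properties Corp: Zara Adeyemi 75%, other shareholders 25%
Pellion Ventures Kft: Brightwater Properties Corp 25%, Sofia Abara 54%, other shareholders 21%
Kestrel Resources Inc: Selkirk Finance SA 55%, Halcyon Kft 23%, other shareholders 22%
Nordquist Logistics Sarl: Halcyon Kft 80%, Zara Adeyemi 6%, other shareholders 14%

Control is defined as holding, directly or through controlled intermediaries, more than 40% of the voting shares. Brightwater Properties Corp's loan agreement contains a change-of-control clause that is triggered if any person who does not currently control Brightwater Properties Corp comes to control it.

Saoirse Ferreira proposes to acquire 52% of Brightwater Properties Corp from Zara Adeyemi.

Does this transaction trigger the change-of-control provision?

The purchase adds only to Saoirse's holdings (Zara's stake shrinks), so Saoirse is the only person who could newly come to control Brightwater.
Saoirse's largest direct stake is 14% in Selkirk, which does not meet the threshold, so Saoirse controls no company.
Neither Saoirse nor any entity Saoirse controls holds any voting interest in Brightwater.
So before the transaction, Saoirse does not control Brightwater.
After the purchase, Saoirse holds 52% of Brightwater directly, and Zara's stake falls to 23%.
Saoirse holds 52% of Brightwater, so Saoirse controls Brightwater.
Saoirse did not control Brightwater before and does after, so the clause is triggered.

Yes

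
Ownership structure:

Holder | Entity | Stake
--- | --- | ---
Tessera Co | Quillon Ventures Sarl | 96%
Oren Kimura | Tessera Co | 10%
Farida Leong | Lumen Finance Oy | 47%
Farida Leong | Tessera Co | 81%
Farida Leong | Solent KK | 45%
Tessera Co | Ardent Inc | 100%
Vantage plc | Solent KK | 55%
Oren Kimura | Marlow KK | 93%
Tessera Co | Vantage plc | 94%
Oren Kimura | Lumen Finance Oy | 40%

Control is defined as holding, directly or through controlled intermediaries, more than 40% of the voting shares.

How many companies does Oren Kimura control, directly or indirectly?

1

Oren holds 93% of Marlow, so Oren controls Marlow.
No other company's threshold is met.
Oren controls 1 company.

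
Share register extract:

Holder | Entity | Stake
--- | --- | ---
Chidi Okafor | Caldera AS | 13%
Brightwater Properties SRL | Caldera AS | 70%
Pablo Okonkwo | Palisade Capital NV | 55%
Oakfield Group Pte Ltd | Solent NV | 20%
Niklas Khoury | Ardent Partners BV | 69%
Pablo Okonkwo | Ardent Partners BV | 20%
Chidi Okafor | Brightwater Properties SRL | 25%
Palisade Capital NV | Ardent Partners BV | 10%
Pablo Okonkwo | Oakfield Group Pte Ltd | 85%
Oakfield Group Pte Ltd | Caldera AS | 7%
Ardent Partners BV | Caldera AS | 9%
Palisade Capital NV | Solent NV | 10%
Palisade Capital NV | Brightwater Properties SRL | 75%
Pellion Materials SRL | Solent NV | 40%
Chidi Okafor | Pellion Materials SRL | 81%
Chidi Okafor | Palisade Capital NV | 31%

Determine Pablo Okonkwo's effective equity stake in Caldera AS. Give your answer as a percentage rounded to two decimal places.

37.12%

Pablo reaches Caldera along 4 paths.
Via Palisade → Brightwater: 55% × 75% × 70% = 28.875%.
Via Ardent: 20% × 9% = 1.8%.
Via Palisade → Ardent: 55% × 10% × 9% = 0.495%.
Via Oakfield: 85% × 7% = 5.95%.
Total: 28.875% + 1.8% + 0.495% + 5.95% = 37.12%.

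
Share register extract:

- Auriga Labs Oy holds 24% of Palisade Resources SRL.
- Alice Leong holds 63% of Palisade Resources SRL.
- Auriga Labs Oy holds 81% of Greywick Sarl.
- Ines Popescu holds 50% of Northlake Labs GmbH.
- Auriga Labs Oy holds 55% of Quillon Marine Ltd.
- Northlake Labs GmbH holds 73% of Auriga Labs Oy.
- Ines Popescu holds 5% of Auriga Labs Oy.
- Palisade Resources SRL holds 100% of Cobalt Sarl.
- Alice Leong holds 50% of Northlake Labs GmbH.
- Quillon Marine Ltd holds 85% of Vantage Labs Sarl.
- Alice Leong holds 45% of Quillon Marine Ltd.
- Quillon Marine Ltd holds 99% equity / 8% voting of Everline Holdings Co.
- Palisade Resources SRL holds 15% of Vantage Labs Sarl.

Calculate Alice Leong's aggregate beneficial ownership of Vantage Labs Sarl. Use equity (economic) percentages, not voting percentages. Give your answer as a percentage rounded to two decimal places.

Alice reaches Vantage along 4 paths.
Via Palisade: 63% × 15% = 9.45%.
Via Northlake → Auriga → Palisade: 50% × 73% × 24% × 15% = 1.314%.
Via Northlake → Auriga → Quillon: 50% × 73% × 55% × 85% = 17.06375%.
Via Quillon: 45% × 85% = 38.25%.
Total: 9.45% + 1.314% + 17.06375% + 38.25% = 66.07775%.
Rounded: 66.08%.

66.08%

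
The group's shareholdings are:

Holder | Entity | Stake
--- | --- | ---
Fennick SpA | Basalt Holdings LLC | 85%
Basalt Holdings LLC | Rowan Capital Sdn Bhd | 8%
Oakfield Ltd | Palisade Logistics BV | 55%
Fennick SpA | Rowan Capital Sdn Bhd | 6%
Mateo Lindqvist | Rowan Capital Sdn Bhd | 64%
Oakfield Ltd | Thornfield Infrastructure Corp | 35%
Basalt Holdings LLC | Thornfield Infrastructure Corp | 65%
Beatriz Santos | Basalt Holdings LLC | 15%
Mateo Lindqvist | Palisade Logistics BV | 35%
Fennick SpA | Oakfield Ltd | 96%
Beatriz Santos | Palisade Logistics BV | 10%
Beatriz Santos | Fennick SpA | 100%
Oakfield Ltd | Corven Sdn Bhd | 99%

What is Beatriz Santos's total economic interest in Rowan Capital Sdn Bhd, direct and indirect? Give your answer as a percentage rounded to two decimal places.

14.00%

Beatriz reaches Rowan along 3 paths.
Via Fennick → Basalt: 100% × 85% × 8% = 6.8%.
Via Basalt: 15% × 8% = 1.2%.
Via Fennick: 100% × 6% = 6%.
Total: 6.8% + 1.2% + 6% = 14%.
Rounded: 14.00%.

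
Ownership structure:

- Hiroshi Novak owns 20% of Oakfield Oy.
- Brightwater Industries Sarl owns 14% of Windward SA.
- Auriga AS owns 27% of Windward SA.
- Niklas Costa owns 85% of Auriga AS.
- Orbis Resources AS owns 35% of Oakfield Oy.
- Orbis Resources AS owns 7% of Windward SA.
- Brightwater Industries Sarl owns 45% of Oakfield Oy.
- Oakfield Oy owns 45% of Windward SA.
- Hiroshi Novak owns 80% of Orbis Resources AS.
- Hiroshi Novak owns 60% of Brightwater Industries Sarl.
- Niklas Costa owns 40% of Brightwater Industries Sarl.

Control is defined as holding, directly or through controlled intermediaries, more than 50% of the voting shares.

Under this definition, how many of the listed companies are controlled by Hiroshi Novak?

4

Hiroshi holds 80% of Orbis, so Hiroshi controls Orbis.
Hiroshi holds 60% of Brightwater, so Hiroshi controls Brightwater.
Brightwater and Orbis and Hiroshi together hold 45% + 35% + 20% = 100% of Oakfield, so Hiroshi controls Oakfield.
Oakfield and Brightwater and Orbis together hold 45% + 14% + 7% = 66% of Windward, so Hiroshi controls Windward.
No other company's threshold is met.
Hiroshi controls 4 companies.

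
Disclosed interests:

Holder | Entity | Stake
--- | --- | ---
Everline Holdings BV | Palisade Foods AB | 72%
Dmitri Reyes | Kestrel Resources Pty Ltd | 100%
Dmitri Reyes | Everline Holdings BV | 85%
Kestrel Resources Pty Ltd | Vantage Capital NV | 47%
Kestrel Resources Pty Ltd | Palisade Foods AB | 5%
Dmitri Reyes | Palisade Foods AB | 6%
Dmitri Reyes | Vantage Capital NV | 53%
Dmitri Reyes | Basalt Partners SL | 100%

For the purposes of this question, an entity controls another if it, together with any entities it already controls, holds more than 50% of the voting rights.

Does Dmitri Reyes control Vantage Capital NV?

Dmitri holds 100% of Kestrel, so Dmitri controls Kestrel.
Dmitri and Kestrel together hold 53% + 47% = 100% of Vantage, so Dmitri controls Vantage.

Yes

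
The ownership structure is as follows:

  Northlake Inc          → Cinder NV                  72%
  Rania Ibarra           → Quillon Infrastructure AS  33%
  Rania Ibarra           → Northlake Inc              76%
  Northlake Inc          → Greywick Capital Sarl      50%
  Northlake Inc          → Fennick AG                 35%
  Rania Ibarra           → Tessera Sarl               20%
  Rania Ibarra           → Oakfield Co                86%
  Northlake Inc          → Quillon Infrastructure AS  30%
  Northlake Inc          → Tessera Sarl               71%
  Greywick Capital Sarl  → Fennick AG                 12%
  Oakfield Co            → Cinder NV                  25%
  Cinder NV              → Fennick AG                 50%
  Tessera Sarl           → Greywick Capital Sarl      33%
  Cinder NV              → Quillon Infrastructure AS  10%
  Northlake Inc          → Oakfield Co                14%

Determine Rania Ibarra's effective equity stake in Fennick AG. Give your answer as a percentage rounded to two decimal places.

Rania reaches Fennick along 7 paths.
Via Northlake → Tessera → Greywick: 76% × 71% × 33% × 12% = 2.136816%.
Via Tessera → Greywick: 20% × 33% × 12% = 0.792%.
Via Northlake → Greywick: 76% × 50% × 12% = 4.56%.
Via Northlake: 76% × 35% = 26.6%.
Via Northlake → Oakfield → Cinder: 76% × 14% × 25% × 50% = 1.33%.
Via Oakfield → Cinder: 86% × 25% × 50% = 10.75%.
Via Northlake → Cinder: 76% × 72% × 50% = 27.36%.
Total: 2.136816% + 0.792% + 4.56% + 26.6% + 1.33% + 10.75% + 27.36% = 73.528816%.
Rounded: 73.53%.

73.53%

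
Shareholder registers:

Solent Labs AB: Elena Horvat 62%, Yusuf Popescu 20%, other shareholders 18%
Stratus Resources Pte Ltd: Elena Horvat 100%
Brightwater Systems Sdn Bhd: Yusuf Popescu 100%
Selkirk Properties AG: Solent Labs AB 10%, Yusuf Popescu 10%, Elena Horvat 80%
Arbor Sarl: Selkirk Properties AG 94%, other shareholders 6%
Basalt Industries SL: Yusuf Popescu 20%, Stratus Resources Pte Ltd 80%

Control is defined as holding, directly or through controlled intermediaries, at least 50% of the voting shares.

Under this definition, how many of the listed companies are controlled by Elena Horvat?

Elena holds 62% of Solent, so Elena controls Solent.
Elena holds 100% of Stratus, so Elena controls Stratus.
Solent and Elena together hold 10% + 80% = 90% of Selkirk, so Elena controls Selkirk.
Selkirk holds 94% of Arbor, so Elena controls Arbor.
Stratus holds 80% of Basalt, so Elena controls Basalt.
No other company's threshold is met.
Elena controls 5 companies.

5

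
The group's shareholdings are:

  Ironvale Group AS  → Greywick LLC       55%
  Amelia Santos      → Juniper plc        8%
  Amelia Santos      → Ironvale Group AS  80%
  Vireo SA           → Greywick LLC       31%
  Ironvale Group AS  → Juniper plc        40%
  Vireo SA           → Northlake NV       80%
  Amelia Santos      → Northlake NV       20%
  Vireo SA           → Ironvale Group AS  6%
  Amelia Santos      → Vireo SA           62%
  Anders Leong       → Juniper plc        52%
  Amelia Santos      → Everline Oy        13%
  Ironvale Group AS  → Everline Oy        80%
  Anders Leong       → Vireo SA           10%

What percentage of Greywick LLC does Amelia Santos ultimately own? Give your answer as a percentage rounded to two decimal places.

65.27%

Amelia reaches Greywick along 3 paths.
Via Ironvale: 80% × 55% = 44%.
Via Vireo → Ironvale: 62% × 6% × 55% = 2.046%.
Via Vireo: 62% × 31% = 19.22%.
Total: 44% + 2.046% + 19.22% = 65.266%.
Rounded: 65.27%.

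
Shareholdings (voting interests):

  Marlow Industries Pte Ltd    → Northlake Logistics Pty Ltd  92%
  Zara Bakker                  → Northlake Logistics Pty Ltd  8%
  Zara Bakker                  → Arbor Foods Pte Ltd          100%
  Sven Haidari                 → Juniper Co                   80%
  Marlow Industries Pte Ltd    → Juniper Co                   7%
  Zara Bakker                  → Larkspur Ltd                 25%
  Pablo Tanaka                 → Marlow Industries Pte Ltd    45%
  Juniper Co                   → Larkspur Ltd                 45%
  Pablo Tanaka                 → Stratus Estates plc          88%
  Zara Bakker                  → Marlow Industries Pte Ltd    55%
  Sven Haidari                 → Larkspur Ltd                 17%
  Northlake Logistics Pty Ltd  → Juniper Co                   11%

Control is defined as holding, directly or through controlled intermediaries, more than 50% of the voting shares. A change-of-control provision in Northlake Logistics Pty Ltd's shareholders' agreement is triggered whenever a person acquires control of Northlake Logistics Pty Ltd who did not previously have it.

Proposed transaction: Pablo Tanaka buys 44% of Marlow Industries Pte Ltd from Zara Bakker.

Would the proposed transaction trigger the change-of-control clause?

The purchase adds only to Pablo's holdings (Zara's stake shrinks), so Pablo is the only person who could newly come to control Northlake.
Pablo holds 88% of Stratus, so Pablo controls Stratus.
Neither Pablo nor any entity Pablo controls holds any voting interest in Northlake.
So before the transaction, Pablo does not control Northlake.
After the purchase, Pablo's direct stake in Marlow rises to 45% + 44% = 89%, and Zara's stake falls to 11%.
Pablo holds 89% of Marlow, so Pablo controls Marlow.
Marlow holds 92% of Northlake, so Pablo controls Northlake.
Pablo did not control Northlake before and does after, so the clause is triggered.

Yes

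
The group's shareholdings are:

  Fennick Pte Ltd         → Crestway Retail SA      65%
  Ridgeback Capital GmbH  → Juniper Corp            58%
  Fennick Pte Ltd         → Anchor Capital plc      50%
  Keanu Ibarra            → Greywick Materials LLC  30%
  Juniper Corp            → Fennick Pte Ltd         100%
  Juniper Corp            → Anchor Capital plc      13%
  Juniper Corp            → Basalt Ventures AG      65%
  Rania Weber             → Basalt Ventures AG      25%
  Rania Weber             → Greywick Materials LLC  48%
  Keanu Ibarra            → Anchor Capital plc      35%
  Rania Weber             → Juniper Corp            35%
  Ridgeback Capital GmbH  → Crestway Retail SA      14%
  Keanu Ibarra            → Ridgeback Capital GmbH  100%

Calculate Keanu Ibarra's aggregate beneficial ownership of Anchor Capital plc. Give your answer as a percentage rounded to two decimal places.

71.54%

Keanu reaches Anchor along 3 paths.
Via Ridgeback → Juniper: 100% × 58% × 13% = 7.54%.
Via Ridgeback → Juniper → Fennick: 100% × 58% × 100% × 50% = 29%.
Direct stake: 35% = 35%.
Total: 7.54% + 29% + 35% = 71.54%.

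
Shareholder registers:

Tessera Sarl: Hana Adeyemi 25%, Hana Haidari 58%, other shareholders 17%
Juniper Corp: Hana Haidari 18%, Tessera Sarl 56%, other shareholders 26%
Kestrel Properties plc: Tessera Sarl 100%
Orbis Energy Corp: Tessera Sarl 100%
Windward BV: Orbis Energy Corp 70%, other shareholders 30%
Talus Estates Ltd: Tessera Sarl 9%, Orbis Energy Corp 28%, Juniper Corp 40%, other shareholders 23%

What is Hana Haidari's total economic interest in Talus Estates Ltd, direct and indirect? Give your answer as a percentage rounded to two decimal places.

Hana Haidari reaches Talus along 4 paths.
Via Tessera: 58% × 9% = 5.22%.
Via Tessera → Orbis: 58% × 100% × 28% = 16.24%.
Via Juniper: 18% × 40% = 7.2%.
Via Tessera → Juniper: 58% × 56% × 40% = 12.992%.
Total: 5.22% + 16.24% + 7.2% + 12.992% = 41.652%.
Rounded: 41.65%.

41.65%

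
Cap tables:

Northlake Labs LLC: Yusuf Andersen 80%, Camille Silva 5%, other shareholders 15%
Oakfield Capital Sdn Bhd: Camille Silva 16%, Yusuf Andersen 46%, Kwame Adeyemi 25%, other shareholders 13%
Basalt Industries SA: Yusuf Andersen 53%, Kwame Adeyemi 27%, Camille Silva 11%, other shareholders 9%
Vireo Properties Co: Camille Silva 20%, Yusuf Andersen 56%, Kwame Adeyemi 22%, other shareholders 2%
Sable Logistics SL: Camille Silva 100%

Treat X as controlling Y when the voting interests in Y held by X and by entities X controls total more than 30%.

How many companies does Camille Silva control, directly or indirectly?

Camille holds 100% of Sable, so Camille controls Sable.
No other company's threshold is met.
Camille controls 1 company.

1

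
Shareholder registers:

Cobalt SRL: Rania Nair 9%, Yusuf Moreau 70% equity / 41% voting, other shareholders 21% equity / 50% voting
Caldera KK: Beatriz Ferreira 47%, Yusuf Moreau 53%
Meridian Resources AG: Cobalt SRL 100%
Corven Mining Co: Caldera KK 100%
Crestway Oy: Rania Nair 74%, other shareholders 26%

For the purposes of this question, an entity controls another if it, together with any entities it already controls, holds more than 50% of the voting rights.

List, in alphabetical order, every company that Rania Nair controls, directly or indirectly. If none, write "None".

Rania holds 74% of Crestway, so Rania controls Crestway.
No other company's threshold is met.

Crestway Oy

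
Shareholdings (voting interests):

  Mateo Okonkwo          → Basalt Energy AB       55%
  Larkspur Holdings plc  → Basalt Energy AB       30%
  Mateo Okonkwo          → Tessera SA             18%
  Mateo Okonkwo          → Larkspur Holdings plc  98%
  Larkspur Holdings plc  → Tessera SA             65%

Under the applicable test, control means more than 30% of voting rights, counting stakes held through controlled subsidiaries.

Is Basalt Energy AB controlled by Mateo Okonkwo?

Yes

Mateo holds 98% of Larkspur, so Mateo controls Larkspur.
Larkspur and Mateo together hold 30% + 55% = 85% of Basalt, so Mateo controls Basalt.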